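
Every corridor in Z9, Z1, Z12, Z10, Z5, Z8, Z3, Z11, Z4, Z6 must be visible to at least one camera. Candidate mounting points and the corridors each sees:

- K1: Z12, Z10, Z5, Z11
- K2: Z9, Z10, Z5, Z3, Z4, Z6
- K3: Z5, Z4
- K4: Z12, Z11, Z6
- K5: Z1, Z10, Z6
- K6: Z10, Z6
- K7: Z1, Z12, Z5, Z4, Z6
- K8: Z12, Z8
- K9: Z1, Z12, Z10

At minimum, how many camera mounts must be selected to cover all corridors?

4

K1, K2, K5, K8 together cover {Z9, Z1, Z12, Z10, Z5, Z8, Z3, Z11, Z4, Z6} — every corridor.
No 3 of the 9 camera mounts cover everything (all 84 triples fall short), so 4 is minimum.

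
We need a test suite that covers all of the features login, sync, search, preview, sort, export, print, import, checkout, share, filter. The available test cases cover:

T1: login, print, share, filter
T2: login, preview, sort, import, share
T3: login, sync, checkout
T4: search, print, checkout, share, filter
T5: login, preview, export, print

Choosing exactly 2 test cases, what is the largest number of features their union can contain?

9

Choosing T2, T4 covers {login, search, preview, sort, print, import, checkout, share, filter} — 9 features.
No choice of 2 test cases does better; here sync, export are left uncovered.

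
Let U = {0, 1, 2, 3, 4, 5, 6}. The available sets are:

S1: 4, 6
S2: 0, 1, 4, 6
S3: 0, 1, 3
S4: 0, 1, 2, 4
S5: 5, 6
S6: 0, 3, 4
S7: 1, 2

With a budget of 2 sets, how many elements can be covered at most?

6

Choosing S4, S5 covers {0, 1, 2, 4, 5, 6} — 6 elements.
No choice of 2 sets does better; here 3 is left uncovered.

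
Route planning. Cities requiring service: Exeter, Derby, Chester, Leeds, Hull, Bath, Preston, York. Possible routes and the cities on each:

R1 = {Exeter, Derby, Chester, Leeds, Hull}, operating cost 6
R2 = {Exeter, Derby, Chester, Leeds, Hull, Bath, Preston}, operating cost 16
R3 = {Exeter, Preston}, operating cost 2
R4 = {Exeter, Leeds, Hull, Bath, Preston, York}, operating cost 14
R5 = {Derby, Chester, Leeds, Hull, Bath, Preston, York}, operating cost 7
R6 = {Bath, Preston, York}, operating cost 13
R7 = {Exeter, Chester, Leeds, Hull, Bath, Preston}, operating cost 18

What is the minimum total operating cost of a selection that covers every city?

R3, R5 cover every city at operating cost 2 + 7 = 9.
Any cover uses at least 2 routes; among all covering selections none totals below 9.

9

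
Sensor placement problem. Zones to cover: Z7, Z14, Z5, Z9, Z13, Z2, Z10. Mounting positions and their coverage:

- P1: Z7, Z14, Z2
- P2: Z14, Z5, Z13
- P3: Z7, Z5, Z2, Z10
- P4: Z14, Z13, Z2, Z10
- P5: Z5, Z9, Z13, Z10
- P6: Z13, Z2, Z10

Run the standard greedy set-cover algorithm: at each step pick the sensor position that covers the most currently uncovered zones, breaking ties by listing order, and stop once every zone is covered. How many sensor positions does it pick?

3

Pick 1: P3 covers 4 new zones (Z7, Z5, Z2, Z10).
Pick 2: P2 covers 2 new zones (Z14, Z13).
Pick 3: P5 covers 1 new zones (Z9).
Greedy uses 3 sensor positions. (The true minimum is 2.)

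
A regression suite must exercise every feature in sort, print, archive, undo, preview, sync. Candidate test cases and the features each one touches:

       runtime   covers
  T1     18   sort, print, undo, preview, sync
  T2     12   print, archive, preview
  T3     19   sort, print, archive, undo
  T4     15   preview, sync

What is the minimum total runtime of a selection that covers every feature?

T1, T2 cover every feature at runtime 18 + 12 = 30.
Any cover uses at least 2 test cases; among all covering selections none totals below 30.

30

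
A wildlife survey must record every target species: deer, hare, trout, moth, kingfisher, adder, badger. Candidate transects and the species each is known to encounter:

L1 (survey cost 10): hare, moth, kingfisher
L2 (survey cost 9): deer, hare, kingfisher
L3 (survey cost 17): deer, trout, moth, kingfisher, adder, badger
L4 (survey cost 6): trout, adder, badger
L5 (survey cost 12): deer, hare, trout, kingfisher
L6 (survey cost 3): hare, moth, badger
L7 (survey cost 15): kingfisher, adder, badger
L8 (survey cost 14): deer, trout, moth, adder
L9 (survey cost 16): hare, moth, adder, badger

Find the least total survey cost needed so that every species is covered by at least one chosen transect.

18

L2, L4, L6 cover every species at survey cost 9 + 6 + 3 = 18.
Any cover uses at least 2 transects; among all covering selections none totals below 18.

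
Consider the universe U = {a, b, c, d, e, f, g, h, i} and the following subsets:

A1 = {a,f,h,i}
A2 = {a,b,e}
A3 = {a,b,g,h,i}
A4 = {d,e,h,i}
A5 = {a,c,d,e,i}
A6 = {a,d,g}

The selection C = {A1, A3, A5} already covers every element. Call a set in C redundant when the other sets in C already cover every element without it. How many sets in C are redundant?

Drop A1: f uncovered — not redundant.
Drop A3: b, g uncovered — not redundant.
Drop A5: c, d, e uncovered — not redundant.
None of the sets in C is redundant.

0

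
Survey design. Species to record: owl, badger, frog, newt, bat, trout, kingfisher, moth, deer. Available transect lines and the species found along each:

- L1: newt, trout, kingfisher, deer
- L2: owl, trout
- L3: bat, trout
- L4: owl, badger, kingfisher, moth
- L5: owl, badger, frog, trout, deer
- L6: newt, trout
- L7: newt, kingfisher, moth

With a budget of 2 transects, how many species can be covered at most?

8

Choosing L5, L7 covers {owl, badger, frog, newt, trout, kingfisher, moth, deer} — 8 species.
No choice of 2 transects does better; here bat is left uncovered.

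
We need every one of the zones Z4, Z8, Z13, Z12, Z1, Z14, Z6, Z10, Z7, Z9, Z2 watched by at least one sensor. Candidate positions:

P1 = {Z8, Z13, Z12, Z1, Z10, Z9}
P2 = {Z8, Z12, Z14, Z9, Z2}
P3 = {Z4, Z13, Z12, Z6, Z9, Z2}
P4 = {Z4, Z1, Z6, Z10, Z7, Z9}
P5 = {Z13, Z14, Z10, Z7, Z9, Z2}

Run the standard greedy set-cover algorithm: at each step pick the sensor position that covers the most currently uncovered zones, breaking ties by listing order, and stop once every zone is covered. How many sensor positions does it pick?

Pick 1: P1 covers 6 new zones (Z8, Z13, Z12, Z1, Z10, Z9).
Pick 2: P3 covers 3 new zones (Z4, Z6, Z2).
Pick 3: P5 covers 2 new zones (Z14, Z7).
Greedy uses 3 sensor positions.

3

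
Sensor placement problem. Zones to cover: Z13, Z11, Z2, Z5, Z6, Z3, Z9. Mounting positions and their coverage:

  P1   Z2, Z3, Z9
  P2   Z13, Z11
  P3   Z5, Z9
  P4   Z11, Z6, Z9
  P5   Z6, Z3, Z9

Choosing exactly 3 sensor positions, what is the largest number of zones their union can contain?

6

Choosing P1, P2, P3 covers {Z13, Z11, Z2, Z5, Z3, Z9} — 6 zones.
No choice of 3 sensor positions does better; here Z6 is left uncovered.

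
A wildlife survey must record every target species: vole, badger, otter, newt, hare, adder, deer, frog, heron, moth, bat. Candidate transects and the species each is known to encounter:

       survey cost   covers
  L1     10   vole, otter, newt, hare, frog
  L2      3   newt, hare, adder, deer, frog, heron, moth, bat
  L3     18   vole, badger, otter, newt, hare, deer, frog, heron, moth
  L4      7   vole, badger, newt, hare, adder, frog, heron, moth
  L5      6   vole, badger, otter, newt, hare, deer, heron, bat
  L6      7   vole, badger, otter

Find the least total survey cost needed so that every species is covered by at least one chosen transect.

L2, L5 cover every species at survey cost 3 + 6 = 9.
Any cover uses at least 2 transects; among all covering selections none totals below 9.

9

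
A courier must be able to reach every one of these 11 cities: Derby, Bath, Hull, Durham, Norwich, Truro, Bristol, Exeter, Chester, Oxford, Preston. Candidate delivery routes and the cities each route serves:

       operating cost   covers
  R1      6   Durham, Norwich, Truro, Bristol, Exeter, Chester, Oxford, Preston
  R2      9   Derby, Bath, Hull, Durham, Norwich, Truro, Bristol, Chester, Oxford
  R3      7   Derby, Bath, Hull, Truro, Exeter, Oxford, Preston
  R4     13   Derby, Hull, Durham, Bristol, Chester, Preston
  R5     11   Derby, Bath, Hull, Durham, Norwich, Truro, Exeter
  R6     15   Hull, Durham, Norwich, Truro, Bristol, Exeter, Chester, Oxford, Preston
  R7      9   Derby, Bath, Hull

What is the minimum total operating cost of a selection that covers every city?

R1, R3 cover every city at operating cost 6 + 7 = 13.
Any cover uses at least 2 routes; among all covering selections none totals below 13.

13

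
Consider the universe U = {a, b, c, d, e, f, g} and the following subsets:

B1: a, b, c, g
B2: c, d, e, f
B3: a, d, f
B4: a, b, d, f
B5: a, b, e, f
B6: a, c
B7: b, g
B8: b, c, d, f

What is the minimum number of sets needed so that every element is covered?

B1, B2 together cover {a, b, c, d, e, f, g} — every element.
No single set contains all 7 elements, so 2 is optimal.

2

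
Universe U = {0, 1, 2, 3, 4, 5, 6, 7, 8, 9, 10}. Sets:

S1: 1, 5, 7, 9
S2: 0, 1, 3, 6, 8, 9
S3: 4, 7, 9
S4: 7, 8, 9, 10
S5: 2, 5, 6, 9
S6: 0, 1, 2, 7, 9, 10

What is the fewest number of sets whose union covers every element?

4

S1, S2, S3, S6 together cover {0, 1, 2, 3, 4, 5, 6, 7, 8, 9, 10} — every element.
No 3 of the 6 sets cover everything (all 20 triples fall short), so 4 is minimum.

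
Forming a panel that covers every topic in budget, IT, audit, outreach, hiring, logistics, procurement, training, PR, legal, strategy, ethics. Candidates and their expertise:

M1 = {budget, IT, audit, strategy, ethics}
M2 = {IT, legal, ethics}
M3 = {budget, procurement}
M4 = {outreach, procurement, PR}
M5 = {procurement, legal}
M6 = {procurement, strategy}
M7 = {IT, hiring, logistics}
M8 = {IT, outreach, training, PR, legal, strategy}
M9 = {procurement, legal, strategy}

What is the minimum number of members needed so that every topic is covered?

4

M1, M3, M7, M8 together cover {budget, IT, audit, outreach, hiring, logistics, procurement, training, PR, legal, strategy, ethics} — every topic.
No 3 of the 9 members cover everything (all 84 triples fall short), so 4 is minimum.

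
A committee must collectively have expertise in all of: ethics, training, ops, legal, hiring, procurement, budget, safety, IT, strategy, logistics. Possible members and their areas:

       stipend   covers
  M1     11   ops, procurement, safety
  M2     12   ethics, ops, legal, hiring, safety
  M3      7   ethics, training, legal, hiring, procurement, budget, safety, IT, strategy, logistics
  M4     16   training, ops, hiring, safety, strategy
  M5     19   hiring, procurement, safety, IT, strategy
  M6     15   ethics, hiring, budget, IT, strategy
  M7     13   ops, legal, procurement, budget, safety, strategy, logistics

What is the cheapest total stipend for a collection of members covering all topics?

M1, M3 cover every topic at stipend 11 + 7 = 18.
Any cover uses at least 2 members; among all covering selections none totals below 18.

18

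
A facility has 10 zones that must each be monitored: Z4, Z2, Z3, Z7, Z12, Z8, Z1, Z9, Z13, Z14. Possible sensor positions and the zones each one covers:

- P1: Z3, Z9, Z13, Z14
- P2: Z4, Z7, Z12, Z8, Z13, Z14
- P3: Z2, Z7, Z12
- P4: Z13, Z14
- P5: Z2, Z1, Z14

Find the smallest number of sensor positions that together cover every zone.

3

P1, P2, P5 together cover {Z4, Z2, Z3, Z7, Z12, Z8, Z1, Z9, Z13, Z14} — every zone.
No 2 of the 5 sensor positions cover everything (all 10 pairs fall short), so 3 is minimum.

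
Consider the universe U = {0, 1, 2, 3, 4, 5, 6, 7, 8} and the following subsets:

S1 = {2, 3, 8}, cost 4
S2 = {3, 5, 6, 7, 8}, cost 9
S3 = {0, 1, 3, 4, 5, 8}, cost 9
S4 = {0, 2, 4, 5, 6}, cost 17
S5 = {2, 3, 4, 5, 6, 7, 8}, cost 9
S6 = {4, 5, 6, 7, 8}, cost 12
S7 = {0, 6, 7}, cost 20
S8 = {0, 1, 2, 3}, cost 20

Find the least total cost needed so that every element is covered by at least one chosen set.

18

S3, S5 cover every element at cost 9 + 9 = 18.
Any cover uses at least 2 sets; among all covering selections none totals below 18.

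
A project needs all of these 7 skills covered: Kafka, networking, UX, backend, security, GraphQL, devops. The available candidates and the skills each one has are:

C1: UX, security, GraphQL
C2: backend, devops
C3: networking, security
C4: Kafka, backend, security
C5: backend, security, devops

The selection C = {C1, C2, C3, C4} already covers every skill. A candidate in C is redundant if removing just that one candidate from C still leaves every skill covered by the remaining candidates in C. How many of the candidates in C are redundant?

Drop C1: UX, GraphQL uncovered — not redundant.
Drop C2: devops uncovered — not redundant.
Drop C3: networking uncovered — not redundant.
Drop C4: Kafka uncovered — not redundant.
None of the candidates in C is redundant.

0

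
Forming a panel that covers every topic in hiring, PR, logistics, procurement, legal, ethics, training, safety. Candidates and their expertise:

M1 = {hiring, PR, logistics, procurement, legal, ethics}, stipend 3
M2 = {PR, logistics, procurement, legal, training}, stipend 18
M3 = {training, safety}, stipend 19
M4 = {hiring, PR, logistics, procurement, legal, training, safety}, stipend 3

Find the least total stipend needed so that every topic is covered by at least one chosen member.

M1, M4 cover every topic at stipend 3 + 3 = 6.
Any cover uses at least 2 members; among all covering selections none totals below 6.

6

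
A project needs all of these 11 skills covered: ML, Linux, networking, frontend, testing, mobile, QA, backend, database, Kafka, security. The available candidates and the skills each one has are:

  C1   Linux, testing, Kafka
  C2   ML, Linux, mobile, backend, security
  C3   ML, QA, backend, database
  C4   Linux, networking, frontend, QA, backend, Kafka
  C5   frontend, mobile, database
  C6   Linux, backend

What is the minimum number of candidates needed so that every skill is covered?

C1, C2, C3, C4 together cover {ML, Linux, networking, frontend, testing, mobile, QA, backend, database, Kafka, security} — every skill.
No 3 of the 6 candidates cover everything (all 20 triples fall short), so 4 is minimum.

4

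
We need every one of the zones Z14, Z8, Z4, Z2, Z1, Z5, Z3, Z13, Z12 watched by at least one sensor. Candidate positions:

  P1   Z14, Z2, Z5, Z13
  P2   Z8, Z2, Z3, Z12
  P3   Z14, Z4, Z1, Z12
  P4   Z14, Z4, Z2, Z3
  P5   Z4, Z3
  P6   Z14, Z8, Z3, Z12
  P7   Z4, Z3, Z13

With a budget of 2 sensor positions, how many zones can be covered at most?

Choosing P1, P2 covers {Z14, Z8, Z2, Z5, Z3, Z13, Z12} — 7 zones.
No choice of 2 sensor positions does better; here Z4, Z1 are left uncovered.

7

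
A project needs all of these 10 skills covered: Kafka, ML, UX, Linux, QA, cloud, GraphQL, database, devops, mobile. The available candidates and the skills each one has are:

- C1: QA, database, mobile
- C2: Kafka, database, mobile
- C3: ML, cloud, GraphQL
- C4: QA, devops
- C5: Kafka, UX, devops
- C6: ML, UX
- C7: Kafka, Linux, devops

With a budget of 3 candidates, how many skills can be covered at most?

9

Choosing C1, C3, C5 covers {Kafka, ML, UX, QA, cloud, GraphQL, database, devops, mobile} — 9 skills.
No choice of 3 candidates does better; here Linux is left uncovered.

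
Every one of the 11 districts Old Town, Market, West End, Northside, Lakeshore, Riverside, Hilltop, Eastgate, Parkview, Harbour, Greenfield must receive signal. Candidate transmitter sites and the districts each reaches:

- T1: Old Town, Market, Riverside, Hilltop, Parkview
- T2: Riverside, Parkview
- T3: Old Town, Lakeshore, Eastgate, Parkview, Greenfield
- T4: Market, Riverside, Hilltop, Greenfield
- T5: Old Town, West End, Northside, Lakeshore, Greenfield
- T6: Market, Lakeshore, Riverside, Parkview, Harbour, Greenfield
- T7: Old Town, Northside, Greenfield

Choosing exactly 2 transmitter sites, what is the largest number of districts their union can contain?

9

Choosing T1, T5 covers {Old Town, Market, West End, Northside, Lakeshore, Riverside, Hilltop, Parkview, Greenfield} — 9 districts.
No choice of 2 transmitter sites does better; here Eastgate, Harbour are left uncovered.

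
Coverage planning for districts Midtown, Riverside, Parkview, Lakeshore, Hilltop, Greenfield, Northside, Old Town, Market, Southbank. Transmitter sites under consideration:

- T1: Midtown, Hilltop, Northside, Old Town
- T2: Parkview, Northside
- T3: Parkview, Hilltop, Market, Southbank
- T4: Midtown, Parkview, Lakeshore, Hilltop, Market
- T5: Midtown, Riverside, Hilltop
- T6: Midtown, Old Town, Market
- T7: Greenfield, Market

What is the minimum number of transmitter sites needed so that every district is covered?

5

T1, T3, T4, T5, T7 together cover {Midtown, Riverside, Parkview, Lakeshore, Hilltop, Greenfield, Northside, Old Town, Market, Southbank} — every district.
No 4 of the 7 transmitter sites cover everything (all 35 size-4 selections fall short), so 5 is minimum.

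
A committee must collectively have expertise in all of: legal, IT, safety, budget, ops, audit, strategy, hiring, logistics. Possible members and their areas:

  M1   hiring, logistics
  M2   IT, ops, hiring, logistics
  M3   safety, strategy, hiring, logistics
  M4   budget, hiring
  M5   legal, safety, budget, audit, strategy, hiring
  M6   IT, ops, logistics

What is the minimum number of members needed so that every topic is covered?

M2, M5 together cover {legal, IT, safety, budget, ops, audit, strategy, hiring, logistics} — every topic.
No single member contains all 9 topics, so 2 is optimal.

2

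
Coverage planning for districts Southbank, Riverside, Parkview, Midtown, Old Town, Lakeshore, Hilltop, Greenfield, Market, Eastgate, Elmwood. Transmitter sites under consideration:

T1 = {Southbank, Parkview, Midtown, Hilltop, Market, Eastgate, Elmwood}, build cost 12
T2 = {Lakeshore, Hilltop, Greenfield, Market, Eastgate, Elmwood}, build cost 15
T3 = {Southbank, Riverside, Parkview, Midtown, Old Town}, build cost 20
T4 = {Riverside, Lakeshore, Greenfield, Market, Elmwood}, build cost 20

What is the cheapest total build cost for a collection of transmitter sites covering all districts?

35

T2, T3 cover every district at build cost 15 + 20 = 35.
Any cover uses at least 2 transmitter sites; among all covering selections none totals below 35.
Greedy by coverage-per-build cost would pick T1, T4, T3 for 52 — worse than the optimum 35.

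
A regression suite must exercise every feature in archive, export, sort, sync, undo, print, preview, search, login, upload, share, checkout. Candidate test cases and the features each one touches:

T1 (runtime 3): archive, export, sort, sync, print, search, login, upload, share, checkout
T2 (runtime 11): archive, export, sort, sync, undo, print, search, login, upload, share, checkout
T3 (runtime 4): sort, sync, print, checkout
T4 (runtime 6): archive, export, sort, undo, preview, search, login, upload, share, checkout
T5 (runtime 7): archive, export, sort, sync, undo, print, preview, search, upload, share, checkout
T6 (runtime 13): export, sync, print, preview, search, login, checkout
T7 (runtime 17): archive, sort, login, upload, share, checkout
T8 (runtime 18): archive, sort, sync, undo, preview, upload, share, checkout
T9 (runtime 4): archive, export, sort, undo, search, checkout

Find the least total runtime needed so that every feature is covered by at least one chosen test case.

9

T1, T4 cover every feature at runtime 3 + 6 = 9.
Any cover uses at least 2 test cases; among all covering selections none totals below 9.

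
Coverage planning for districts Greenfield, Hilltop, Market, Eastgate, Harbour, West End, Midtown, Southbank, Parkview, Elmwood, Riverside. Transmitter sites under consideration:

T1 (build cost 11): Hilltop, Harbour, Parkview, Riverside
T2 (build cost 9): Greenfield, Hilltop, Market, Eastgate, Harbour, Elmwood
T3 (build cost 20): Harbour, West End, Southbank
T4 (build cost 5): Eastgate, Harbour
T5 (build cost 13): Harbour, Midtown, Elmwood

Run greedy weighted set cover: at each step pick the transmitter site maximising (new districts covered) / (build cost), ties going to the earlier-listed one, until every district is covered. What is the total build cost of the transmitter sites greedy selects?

53

Pick 1: T2 adds 6 new (Greenfield, Hilltop, Market, Eastgate, Harbour, Elmwood) at build cost 9 (ratio 6/9).
Pick 2: T1 adds 2 new (Parkview, Riverside) at build cost 11 (ratio 2/11).
Pick 3: T3 adds 2 new (West End, Southbank) at build cost 20 (ratio 2/20).
Pick 4: T5 adds 1 new (Midtown) at build cost 13 (ratio 1/13).
Greedy total build cost: 9 + 11 + 20 + 13 = 53.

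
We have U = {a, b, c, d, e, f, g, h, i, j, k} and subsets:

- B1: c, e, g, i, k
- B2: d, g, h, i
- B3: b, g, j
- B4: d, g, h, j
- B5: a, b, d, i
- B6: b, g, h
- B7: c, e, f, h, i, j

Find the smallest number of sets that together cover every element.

3

B1, B5, B7 together cover {a, b, c, d, e, f, g, h, i, j, k} — every element.
No 2 of the 7 sets cover everything (all 21 pairs fall short), so 3 is minimum.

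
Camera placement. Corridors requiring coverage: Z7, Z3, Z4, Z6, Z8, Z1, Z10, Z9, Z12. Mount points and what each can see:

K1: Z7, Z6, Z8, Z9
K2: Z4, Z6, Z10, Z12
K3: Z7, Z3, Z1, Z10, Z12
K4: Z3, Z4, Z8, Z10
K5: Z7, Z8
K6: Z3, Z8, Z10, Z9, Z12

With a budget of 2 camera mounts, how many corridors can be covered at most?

8

Choosing K1, K3 covers {Z7, Z3, Z6, Z8, Z1, Z10, Z9, Z12} — 8 corridors.
No choice of 2 camera mounts does better; here Z4 is left uncovered.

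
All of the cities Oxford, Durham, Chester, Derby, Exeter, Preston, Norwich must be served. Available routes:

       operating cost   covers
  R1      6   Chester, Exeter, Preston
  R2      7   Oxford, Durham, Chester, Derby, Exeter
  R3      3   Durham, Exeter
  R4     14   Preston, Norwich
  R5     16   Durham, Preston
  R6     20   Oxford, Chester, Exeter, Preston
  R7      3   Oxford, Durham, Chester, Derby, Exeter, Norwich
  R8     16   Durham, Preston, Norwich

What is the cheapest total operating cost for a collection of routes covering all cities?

9

R1, R7 cover every city at operating cost 6 + 3 = 9.
Any cover uses at least 2 routes; among all covering selections none totals below 9.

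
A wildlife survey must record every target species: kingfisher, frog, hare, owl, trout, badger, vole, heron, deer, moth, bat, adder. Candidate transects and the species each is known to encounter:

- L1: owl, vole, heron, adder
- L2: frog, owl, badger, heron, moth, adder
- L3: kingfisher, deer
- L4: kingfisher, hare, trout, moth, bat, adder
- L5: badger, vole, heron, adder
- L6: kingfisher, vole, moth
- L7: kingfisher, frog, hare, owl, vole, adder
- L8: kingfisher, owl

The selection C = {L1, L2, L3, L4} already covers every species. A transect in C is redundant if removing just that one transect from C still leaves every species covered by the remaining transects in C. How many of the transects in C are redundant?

Drop L1: vole uncovered — not redundant.
Drop L2: frog, badger uncovered — not redundant.
Drop L3: deer uncovered — not redundant.
Drop L4: hare, trout, bat uncovered — not redundant.
None of the transects in C is redundant.

0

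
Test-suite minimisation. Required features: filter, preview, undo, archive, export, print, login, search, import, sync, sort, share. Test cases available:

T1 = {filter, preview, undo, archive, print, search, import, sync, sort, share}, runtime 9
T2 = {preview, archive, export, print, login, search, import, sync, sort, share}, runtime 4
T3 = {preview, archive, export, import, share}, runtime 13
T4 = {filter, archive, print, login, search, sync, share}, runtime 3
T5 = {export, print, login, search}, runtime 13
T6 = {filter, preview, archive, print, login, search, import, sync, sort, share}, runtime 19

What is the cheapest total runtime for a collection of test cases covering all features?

T1, T2 cover every feature at runtime 9 + 4 = 13.
Any cover uses at least 2 test cases; among all covering selections none totals below 13.
Greedy by coverage-per-runtime would pick T2, T4, T1 for 16 — worse than the optimum 13.

13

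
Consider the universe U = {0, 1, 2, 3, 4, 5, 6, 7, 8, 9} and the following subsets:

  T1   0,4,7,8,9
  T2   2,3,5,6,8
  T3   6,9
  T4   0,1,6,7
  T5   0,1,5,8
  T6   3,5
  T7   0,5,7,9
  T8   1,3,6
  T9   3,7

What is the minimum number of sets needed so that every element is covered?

3

T1, T2, T4 together cover {0, 1, 2, 3, 4, 5, 6, 7, 8, 9} — every element.
No 2 of the 9 sets cover everything (all 36 pairs fall short), so 3 is minimum.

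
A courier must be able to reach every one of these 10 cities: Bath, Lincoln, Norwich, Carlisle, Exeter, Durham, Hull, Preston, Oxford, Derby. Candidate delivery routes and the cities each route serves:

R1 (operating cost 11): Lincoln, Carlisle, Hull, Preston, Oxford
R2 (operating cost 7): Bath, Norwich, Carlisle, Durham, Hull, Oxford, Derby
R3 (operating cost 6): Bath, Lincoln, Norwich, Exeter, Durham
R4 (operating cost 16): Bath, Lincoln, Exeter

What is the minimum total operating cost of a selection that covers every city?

24

R1, R2, R3 cover every city at operating cost 11 + 7 + 6 = 24.
Any cover uses at least 3 routes; among all covering selections none totals below 24.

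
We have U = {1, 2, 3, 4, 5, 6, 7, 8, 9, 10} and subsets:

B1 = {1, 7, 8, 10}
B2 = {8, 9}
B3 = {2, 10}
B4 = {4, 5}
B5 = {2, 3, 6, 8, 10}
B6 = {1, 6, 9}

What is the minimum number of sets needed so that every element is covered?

4

B1, B2, B4, B5 together cover {1, 2, 3, 4, 5, 6, 7, 8, 9, 10} — every element.
No 3 of the 6 sets cover everything (all 20 triples fall short), so 4 is minimum.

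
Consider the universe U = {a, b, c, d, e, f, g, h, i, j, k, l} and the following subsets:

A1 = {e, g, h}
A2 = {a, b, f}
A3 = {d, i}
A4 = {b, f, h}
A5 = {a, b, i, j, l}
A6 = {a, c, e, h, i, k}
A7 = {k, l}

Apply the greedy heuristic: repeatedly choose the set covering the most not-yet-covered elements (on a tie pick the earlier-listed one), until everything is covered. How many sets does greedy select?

Pick 1: A6 covers 6 new elements (a, c, e, h, i, k).
Pick 2: A5 covers 3 new elements (b, j, l).
Pick 3: A1 covers 1 new elements (g).
Pick 4: A2 covers 1 new elements (f).
Pick 5: A3 covers 1 new elements (d).
Greedy uses 5 sets.

5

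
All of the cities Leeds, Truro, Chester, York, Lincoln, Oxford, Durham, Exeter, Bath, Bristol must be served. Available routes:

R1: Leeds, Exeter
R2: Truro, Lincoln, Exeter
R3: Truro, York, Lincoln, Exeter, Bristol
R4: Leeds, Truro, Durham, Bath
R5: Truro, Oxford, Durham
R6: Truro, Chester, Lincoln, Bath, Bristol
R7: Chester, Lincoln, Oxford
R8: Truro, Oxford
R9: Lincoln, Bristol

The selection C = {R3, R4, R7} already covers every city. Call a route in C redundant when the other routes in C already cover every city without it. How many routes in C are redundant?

Drop R3: York, Exeter, Bristol uncovered — not redundant.
Drop R4: Leeds, Durham, Bath uncovered — not redundant.
Drop R7: Chester, Oxford uncovered — not redundant.
None of the routes in C is redundant.

0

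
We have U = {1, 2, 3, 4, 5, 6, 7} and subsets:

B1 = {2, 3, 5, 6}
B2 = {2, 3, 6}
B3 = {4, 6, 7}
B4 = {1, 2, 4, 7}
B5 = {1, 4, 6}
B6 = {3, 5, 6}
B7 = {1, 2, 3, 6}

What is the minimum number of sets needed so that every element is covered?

2

B1, B4 together cover {1, 2, 3, 4, 5, 6, 7} — every element.
No single set contains all 7 elements, so 2 is optimal.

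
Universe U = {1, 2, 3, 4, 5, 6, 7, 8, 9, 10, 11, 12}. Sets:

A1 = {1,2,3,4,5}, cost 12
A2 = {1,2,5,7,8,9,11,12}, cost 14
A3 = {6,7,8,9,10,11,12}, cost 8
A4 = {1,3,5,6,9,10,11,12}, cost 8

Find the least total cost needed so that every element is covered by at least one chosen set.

A1, A3 cover every element at cost 12 + 8 = 20.
Any cover uses at least 2 sets; among all covering selections none totals below 20.
Greedy by coverage-per-cost would pick A4, A3, A1 for 28 — worse than the optimum 20.

20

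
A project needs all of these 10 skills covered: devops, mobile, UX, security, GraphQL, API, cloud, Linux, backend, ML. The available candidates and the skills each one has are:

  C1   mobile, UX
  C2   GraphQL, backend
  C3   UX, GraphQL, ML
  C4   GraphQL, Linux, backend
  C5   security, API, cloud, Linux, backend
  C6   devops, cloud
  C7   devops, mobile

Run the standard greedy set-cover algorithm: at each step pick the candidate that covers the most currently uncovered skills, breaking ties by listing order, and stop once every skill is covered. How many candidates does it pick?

Pick 1: C5 covers 5 new skills (security, API, cloud, Linux, backend).
Pick 2: C3 covers 3 new skills (UX, GraphQL, ML).
Pick 3: C7 covers 2 new skills (devops, mobile).
Greedy uses 3 candidates.

3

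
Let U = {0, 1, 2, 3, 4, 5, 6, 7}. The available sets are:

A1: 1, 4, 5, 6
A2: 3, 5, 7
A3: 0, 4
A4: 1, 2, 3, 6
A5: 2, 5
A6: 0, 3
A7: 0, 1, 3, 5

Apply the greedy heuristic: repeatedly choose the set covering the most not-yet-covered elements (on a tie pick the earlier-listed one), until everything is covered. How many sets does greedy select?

4

Pick 1: A1 covers 4 new elements (1, 4, 5, 6).
Pick 2: A2 covers 2 new elements (3, 7).
Pick 3: A3 covers 1 new elements (0).
Pick 4: A4 covers 1 new elements (2).
Greedy uses 4 sets. (The true minimum is 3.)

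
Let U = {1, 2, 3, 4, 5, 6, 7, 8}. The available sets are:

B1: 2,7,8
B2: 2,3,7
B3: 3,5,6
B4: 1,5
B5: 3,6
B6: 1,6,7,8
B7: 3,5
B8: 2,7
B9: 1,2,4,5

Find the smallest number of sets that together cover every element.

3

B1, B3, B9 together cover {1, 2, 3, 4, 5, 6, 7, 8} — every element.
No 2 of the 9 sets cover everything (all 36 pairs fall short), so 3 is minimum.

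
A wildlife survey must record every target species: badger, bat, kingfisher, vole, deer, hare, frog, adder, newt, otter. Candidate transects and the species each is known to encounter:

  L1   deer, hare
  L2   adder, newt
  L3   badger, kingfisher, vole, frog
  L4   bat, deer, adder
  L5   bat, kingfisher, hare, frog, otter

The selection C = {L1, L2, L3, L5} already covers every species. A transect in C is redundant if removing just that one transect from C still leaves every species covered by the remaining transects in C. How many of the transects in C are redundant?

0

Drop L1: deer uncovered — not redundant.
Drop L2: adder, newt uncovered — not redundant.
Drop L3: badger, vole uncovered — not redundant.
Drop L5: bat, otter uncovered — not redundant.
None of the transects in C is redundant.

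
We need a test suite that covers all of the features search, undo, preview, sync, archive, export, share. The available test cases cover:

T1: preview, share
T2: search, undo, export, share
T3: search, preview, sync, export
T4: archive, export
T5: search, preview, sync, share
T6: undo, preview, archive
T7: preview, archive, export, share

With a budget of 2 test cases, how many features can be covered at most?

Choosing T2, T3 covers {search, undo, preview, sync, export, share} — 6 features.
No choice of 2 test cases does better; here archive is left uncovered.

6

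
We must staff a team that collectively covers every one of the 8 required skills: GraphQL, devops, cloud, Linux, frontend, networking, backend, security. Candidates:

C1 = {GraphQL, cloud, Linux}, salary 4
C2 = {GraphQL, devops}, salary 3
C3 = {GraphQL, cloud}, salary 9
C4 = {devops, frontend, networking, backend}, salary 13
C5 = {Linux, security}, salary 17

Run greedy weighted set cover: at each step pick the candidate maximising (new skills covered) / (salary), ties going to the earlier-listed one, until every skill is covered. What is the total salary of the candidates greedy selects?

Pick 1: C1 adds 3 new (GraphQL, cloud, Linux) at salary 4 (ratio 3/4).
Pick 2: C2 adds 1 new (devops) at salary 3 (ratio 1/3).
Pick 3: C4 adds 3 new (frontend, networking, backend) at salary 13 (ratio 3/13).
Pick 4: C5 adds 1 new (security) at salary 17 (ratio 1/17).
Greedy total salary: 4 + 3 + 13 + 17 = 37. (The true optimum is 34, so greedy overshoots here.)

37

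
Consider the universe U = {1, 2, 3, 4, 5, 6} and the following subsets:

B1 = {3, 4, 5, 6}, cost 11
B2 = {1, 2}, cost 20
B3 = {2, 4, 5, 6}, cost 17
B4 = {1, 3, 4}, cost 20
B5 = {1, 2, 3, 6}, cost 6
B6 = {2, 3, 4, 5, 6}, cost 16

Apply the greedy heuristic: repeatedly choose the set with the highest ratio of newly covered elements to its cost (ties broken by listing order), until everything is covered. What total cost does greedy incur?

Pick 1: B5 adds 4 new (1, 2, 3, 6) at cost 6 (ratio 4/6).
Pick 2: B1 adds 2 new (4, 5) at cost 11 (ratio 2/11).
Greedy total cost: 6 + 11 = 17.

17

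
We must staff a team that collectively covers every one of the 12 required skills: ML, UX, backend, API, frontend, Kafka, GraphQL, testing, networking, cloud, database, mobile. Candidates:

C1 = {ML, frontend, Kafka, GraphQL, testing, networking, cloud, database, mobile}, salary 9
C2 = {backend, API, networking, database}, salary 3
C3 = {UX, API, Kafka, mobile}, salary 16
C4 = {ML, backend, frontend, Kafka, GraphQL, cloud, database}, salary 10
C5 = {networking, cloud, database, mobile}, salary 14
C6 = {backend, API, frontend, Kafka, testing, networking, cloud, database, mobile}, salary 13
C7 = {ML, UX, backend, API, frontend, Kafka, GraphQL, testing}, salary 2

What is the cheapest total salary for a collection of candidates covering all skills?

C1, C7 cover every skill at salary 9 + 2 = 11.
Any cover uses at least 2 candidates; among all covering selections none totals below 11.
Greedy by coverage-per-salary would pick C7, C2, C1 for 14 — worse than the optimum 11.

11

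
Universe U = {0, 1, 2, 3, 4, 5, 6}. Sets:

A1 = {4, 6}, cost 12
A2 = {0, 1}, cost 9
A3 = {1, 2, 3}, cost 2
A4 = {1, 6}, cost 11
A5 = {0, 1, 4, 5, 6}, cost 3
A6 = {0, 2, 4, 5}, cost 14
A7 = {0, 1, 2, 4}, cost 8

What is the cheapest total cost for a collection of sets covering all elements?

A3, A5 cover every element at cost 2 + 3 = 5.
Any cover uses at least 2 sets; among all covering selections none totals below 5.

5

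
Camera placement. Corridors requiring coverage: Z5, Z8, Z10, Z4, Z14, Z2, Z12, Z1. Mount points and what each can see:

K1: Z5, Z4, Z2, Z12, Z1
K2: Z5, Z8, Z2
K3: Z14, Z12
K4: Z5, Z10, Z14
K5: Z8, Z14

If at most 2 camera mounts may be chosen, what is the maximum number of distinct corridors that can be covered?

Choosing K1, K4 covers {Z5, Z10, Z4, Z14, Z2, Z12, Z1} — 7 corridors.
No choice of 2 camera mounts does better; here Z8 is left uncovered.

7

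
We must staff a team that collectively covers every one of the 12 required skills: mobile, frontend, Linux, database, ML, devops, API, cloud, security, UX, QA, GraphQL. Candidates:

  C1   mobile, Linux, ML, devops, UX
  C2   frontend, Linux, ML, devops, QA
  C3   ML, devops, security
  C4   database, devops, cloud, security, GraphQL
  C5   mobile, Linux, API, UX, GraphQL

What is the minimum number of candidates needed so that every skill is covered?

C2, C4, C5 together cover {mobile, frontend, Linux, database, ML, devops, API, cloud, security, UX, QA, GraphQL} — every skill.
No 2 of the 5 candidates cover everything (all 10 pairs fall short), so 3 is minimum.
Greedy (largest uncovered first) would take C1, C4, C2, C5 — 4 candidates — but 3 suffice.

3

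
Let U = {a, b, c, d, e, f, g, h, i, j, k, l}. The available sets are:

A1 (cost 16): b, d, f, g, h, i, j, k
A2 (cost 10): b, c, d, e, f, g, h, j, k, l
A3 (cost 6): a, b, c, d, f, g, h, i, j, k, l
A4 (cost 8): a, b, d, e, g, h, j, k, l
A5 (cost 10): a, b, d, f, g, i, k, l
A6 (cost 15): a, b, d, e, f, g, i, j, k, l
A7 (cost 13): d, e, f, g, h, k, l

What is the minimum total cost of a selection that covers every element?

14

A3, A4 cover every element at cost 6 + 8 = 14.
Any cover uses at least 2 sets; among all covering selections none totals below 14.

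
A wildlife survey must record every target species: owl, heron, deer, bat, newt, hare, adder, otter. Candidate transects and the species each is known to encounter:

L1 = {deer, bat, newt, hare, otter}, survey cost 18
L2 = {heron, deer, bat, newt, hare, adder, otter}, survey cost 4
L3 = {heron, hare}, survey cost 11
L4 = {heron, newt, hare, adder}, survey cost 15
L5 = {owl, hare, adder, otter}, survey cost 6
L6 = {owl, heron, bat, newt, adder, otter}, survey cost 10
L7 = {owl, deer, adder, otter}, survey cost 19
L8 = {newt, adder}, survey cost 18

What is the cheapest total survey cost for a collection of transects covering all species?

L2, L5 cover every species at survey cost 4 + 6 = 10.
Any cover uses at least 2 transects; among all covering selections none totals below 10.

10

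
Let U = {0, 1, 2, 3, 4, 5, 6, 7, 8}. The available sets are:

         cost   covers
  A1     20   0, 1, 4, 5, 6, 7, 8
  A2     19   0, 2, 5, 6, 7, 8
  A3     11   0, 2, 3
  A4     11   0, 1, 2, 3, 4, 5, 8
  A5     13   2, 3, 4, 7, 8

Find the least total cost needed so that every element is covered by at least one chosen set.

A2, A4 cover every element at cost 19 + 11 = 30.
Any cover uses at least 2 sets; among all covering selections none totals below 30.

30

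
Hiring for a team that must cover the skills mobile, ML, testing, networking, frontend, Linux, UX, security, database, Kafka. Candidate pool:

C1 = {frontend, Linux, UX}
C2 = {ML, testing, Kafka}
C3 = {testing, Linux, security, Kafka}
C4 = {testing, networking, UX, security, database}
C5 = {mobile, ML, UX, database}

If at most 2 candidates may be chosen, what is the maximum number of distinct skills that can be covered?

8

Choosing C3, C5 covers {mobile, ML, testing, Linux, UX, security, database, Kafka} — 8 skills.
No choice of 2 candidates does better; here networking, frontend are left uncovered.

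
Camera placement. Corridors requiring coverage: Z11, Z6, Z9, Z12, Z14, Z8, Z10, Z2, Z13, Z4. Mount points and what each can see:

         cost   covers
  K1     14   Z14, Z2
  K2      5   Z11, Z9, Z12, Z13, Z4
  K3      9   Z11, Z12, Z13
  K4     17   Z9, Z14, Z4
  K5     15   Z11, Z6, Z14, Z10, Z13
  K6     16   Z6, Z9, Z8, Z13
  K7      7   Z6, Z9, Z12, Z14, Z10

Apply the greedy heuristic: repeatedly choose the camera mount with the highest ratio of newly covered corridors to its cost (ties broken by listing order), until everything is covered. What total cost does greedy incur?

Pick 1: K2 adds 5 new (Z11, Z9, Z12, Z13, Z4) at cost 5 (ratio 5/5).
Pick 2: K7 adds 3 new (Z6, Z14, Z10) at cost 7 (ratio 3/7).
Pick 3: K1 adds 1 new (Z2) at cost 14 (ratio 1/14).
Pick 4: K6 adds 1 new (Z8) at cost 16 (ratio 1/16).
Greedy total cost: 5 + 7 + 14 + 16 = 42.

42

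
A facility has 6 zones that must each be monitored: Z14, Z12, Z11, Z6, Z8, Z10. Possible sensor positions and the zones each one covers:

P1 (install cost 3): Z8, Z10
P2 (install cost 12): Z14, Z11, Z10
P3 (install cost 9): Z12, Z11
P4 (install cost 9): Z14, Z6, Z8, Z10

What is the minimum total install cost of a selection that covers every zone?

18

P3, P4 cover every zone at install cost 9 + 9 = 18.
Any cover uses at least 2 sensor positions; among all covering selections none totals below 18.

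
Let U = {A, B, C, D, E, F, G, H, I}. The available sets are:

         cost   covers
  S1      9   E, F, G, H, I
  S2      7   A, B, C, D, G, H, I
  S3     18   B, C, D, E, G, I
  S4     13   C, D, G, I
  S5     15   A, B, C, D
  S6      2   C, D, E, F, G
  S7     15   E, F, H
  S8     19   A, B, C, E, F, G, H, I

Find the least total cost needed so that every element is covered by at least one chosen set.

S2, S6 cover every element at cost 7 + 2 = 9.
Any cover uses at least 2 sets; among all covering selections none totals below 9.

9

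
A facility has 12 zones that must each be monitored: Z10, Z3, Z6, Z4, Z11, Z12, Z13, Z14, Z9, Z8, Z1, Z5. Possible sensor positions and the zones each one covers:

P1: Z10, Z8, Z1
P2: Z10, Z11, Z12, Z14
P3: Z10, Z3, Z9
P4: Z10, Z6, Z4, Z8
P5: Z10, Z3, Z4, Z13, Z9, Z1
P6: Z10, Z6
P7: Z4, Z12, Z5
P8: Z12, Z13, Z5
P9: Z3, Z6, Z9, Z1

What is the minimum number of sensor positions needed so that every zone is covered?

P2, P4, P5, P7 together cover {Z10, Z3, Z6, Z4, Z11, Z12, Z13, Z14, Z9, Z8, Z1, Z5} — every zone.
No 3 of the 9 sensor positions cover everything (all 84 triples fall short), so 4 is minimum.

4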